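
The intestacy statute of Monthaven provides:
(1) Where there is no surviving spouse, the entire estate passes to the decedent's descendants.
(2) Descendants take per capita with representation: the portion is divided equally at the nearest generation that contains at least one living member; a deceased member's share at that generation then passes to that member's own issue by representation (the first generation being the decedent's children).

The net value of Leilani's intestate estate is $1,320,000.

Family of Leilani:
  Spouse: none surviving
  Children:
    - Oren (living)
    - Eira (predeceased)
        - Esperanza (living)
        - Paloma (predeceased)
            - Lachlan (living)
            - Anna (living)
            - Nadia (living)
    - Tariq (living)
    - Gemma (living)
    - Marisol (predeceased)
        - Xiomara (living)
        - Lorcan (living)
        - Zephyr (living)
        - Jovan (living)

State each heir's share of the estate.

The entire $1,320,000 passes to the descendants.
That amount ($1,320,000) is divided into 5 shares of $264,000: Oren, Tariq, and Gemma each take $264,000; Eira's $264,000 share passes to Eira's issue; Marisol's $264,000 share passes to Marisol's issue.
Eira's share ($264,000) is divided into 2 shares of $132,000: Esperanza takes $132,000; Paloma's $132,000 share passes to Paloma's issue.
Paloma's share ($132,000) is divided into 3 shares of $44,000: Lachlan, Anna, and Nadia each take $44,000.
Marisol's share ($264,000) is divided into 4 shares of $66,000: Xiomara, Lorcan, Zephyr, and Jovan each take $66,000.

Oren: $264,000; Esperanza: $132,000; Lachlan: $44,000; Anna: $44,000; Nadia: $44,000; Tariq: $264,000; Gemma: $264,000; Xiomara: $66,000; Lorcan: $66,000; Zephyr: $66,000; Jovan: $66,000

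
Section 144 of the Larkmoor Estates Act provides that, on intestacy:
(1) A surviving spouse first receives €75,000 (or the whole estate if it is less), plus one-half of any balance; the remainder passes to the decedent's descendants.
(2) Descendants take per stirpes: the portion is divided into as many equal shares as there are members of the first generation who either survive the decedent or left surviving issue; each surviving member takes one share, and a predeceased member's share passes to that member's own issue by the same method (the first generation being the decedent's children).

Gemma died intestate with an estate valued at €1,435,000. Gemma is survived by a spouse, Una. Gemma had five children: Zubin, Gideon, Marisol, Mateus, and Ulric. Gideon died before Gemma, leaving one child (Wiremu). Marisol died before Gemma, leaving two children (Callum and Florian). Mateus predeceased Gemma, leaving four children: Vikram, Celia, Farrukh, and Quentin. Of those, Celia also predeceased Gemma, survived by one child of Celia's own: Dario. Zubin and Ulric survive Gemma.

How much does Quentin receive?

Una first takes €75,000, leaving a balance of €1,360,000. Una then takes one-half of the balance (€680,000), for a total of €755,000. The remaining €680,000 passes to the descendants.
The descendants' portion (€680,000) is divided into 5 shares of €136,000: Zubin and Ulric each take €136,000; Gideon's €136,000 share passes to Gideon's issue; Marisol's €136,000 share passes to Marisol's issue; Mateus's €136,000 share passes to Mateus's issue.
Gideon's share (€136,000) passes entirely to Wiremu.
Marisol's share (€136,000) is divided into 2 shares of €68,000: Callum and Florian each take €68,000.
Mateus's share (€136,000) is divided into 4 shares of €34,000: Vikram, Farrukh, and Quentin each take €34,000; Celia's €34,000 share passes to Celia's issue.
Celia's share (€34,000) passes entirely to Dario.

Quentin receives €34,000.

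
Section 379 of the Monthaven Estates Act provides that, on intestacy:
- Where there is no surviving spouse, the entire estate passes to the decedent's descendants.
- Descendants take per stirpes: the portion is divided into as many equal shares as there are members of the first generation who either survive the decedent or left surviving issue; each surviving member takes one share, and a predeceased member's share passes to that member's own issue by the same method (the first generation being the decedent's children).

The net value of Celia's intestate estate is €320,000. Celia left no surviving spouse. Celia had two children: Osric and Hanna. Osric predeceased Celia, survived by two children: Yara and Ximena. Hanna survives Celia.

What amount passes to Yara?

The entire €320,000 passes to the descendants.
That amount (€320,000) is divided into 2 shares of €160,000: Hanna takes €160,000; Osric's €160,000 share passes to Osric's issue.
Osric's share (€160,000) is divided into 2 shares of €80,000: Yara and Ximena each take €80,000.

Yara receives €80,000.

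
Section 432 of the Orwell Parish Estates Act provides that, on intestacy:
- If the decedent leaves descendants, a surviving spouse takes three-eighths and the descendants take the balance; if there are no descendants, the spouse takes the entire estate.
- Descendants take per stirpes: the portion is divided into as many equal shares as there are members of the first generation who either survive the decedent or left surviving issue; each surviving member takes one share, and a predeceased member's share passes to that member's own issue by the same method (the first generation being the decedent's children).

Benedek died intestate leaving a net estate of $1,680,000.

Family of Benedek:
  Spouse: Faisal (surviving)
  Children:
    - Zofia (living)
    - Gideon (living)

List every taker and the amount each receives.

Faisal takes three-eighths of $1,680,000 = $630,000. The remaining $1,050,000 passes to the descendants.
The descendants' portion ($1,050,000) is divided into 2 shares of $525,000: Zofia and Gideon each take $525,000.

Faisal: $630,000; Zofia: $525,000; Gideon: $525,000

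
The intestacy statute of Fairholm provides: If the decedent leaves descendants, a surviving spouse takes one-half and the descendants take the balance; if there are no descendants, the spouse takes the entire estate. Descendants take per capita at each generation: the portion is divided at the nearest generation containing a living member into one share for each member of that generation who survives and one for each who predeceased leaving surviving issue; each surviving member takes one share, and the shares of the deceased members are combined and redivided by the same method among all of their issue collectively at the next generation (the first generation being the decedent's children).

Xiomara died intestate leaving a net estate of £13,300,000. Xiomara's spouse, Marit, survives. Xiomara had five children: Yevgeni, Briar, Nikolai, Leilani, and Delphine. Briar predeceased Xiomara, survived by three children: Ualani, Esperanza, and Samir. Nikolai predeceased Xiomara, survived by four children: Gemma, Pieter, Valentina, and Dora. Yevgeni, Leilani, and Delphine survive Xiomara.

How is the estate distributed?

Marit: £6,650,000; Yevgeni: £1,330,000; Ualani: £380,000; Esperanza: £380,000; Samir: £380,000; Gemma: £380,000; Pieter: £380,000; Valentina: £380,000; Dora: £380,000; Leilani: £1,330,000; Delphine: £1,330,000

Marit takes one-half of £13,300,000 = £6,650,000. The remaining £6,650,000 passes to the descendants.
The descendants' portion (£6,650,000) is divided at the children's generation into 5 shares of £1,330,000. Yevgeni, Leilani, and Delphine each take £1,330,000. The 2 shares of the deceased (Briar and Nikolai) are combined into a pool of £2,660,000.
That pool (£2,660,000) is divided at the grandchildren's generation equally among Ualani, Esperanza, Samir, Gemma, Pieter, Valentina, and Dora: £380,000 each.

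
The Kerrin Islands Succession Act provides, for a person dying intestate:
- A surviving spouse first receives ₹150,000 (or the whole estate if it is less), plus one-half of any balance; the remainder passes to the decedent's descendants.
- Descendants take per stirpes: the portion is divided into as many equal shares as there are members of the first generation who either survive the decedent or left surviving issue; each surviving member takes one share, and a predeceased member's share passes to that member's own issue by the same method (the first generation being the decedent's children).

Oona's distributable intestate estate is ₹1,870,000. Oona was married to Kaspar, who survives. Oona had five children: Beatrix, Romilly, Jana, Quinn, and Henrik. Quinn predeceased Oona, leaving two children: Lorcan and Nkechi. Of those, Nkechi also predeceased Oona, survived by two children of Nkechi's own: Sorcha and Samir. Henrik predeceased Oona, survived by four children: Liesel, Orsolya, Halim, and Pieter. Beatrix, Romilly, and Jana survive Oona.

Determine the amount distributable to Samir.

Samir receives ₹43,000.

Kaspar first takes ₹150,000, leaving a balance of ₹1,720,000. Kaspar then takes one-half of the balance (₹860,000), for a total of ₹1,010,000. The remaining ₹860,000 passes to the descendants.
The descendants' portion (₹860,000) is divided into 5 shares of ₹172,000: Beatrix, Romilly, and Jana each take ₹172,000; Quinn's ₹172,000 share passes to Quinn's issue; Henrik's ₹172,000 share passes to Henrik's issue.
Quinn's share (₹172,000) is divided into 2 shares of ₹86,000: Lorcan takes ₹86,000; Nkechi's ₹86,000 share passes to Nkechi's issue.
Nkechi's share (₹86,000) is divided into 2 shares of ₹43,000: Sorcha and Samir each take ₹43,000.
Henrik's share (₹172,000) is divided into 4 shares of ₹43,000: Liesel, Orsolya, Halim, and Pieter each take ₹43,000.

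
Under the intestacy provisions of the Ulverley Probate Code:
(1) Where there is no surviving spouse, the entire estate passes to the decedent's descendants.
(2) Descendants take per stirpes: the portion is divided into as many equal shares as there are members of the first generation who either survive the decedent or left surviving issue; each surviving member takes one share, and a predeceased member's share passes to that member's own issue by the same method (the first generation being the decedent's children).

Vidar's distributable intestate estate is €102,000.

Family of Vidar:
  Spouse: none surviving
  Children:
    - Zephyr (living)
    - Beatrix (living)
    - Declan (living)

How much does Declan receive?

Declan receives €34,000.

The entire €102,000 passes to the descendants.
That amount (€102,000) is divided into 3 shares of €34,000: Zephyr, Beatrix, and Declan each take €34,000.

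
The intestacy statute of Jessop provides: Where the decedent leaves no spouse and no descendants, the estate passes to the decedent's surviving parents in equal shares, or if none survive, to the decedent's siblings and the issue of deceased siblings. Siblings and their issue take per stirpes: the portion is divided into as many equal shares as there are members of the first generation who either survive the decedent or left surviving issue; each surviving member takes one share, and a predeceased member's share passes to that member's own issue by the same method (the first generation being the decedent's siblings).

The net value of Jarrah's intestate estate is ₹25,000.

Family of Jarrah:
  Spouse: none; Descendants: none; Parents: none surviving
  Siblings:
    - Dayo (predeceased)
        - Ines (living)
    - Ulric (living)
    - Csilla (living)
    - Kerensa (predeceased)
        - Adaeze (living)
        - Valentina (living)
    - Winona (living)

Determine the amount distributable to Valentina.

Valentina receives ₹2,500.

The entire ₹25,000 passes to the siblings and their issue.
That amount (₹25,000) is divided into 5 shares of ₹5,000: Ulric, Csilla, and Winona each take ₹5,000; Dayo's ₹5,000 share passes to Dayo's issue; Kerensa's ₹5,000 share passes to Kerensa's issue.
Dayo's share (₹5,000) passes entirely to Ines.
Kerensa's share (₹5,000) is divided into 2 shares of ₹2,500: Adaeze and Valentina each take ₹2,500.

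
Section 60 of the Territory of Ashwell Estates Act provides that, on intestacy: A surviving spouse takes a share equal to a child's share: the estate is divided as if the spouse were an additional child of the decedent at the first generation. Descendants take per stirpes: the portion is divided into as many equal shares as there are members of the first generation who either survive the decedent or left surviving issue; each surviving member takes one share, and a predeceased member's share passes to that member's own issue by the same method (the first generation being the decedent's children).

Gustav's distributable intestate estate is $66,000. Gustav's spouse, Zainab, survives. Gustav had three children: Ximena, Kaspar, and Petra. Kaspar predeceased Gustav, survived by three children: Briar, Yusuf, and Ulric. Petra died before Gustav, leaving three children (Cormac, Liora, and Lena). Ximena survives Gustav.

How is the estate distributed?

The spouse counts as an additional share at the children's level, so there are 4 primary shares of $16,500. Zainab takes one such share ($16,500).
The children's combined portion ($49,500) is divided into 3 shares of $16,500: Ximena takes $16,500; Kaspar's $16,500 share passes to Kaspar's issue; Petra's $16,500 share passes to Petra's issue.
Kaspar's share ($16,500) is divided into 3 shares of $5,500: Briar, Yusuf, and Ulric each take $5,500.
Petra's share ($16,500) is divided into 3 shares of $5,500: Cormac, Liora, and Lena each take $5,500.

Zainab: $16,500; Ximena: $16,500; Briar: $5,500; Yusuf: $5,500; Ulric: $5,500; Cormac: $5,500; Liora: $5,500; Lena: $5,500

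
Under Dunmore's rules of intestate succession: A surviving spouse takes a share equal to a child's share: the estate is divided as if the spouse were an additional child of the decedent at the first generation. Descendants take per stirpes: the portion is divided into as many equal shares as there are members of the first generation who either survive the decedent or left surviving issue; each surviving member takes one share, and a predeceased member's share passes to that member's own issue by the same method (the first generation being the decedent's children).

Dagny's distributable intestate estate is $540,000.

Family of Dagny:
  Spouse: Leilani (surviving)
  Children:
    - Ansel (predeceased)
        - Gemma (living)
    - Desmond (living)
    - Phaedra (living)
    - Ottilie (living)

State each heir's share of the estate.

The spouse counts as an additional share at the children's level, so there are 5 primary shares of $108,000. Leilani takes one such share ($108,000).
The children's combined portion ($432,000) is divided into 4 shares of $108,000: Desmond, Phaedra, and Ottilie each take $108,000; Ansel's $108,000 share passes to Ansel's issue.
Ansel's share ($108,000) passes entirely to Gemma.

Leilani: $108,000; Gemma: $108,000; Desmond: $108,000; Phaedra: $108,000; Ottilie: $108,000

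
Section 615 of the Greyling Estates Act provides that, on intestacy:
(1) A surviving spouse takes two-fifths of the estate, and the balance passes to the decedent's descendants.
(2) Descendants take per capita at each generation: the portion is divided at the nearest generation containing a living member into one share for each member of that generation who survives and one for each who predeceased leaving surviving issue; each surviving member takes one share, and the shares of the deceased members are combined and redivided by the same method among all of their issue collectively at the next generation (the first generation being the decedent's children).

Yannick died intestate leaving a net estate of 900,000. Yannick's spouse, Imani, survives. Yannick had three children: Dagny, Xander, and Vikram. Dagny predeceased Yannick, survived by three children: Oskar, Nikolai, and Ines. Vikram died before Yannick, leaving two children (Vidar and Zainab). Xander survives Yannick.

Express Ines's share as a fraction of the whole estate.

Imani takes two-fifths of 900,000 = 360,000. The remaining 540,000 passes to the descendants.
The descendants' portion (540,000) is divided at the children's generation into 3 shares of 180,000. Xander takes 180,000. The 2 shares of the deceased (Dagny and Vikram) are combined into a pool of 360,000.
That pool (360,000) is divided at the grandchildren's generation equally among Oskar, Nikolai, Ines, Vidar, and Zainab: 72,000 each.

Ines receives 2/25 of the estate.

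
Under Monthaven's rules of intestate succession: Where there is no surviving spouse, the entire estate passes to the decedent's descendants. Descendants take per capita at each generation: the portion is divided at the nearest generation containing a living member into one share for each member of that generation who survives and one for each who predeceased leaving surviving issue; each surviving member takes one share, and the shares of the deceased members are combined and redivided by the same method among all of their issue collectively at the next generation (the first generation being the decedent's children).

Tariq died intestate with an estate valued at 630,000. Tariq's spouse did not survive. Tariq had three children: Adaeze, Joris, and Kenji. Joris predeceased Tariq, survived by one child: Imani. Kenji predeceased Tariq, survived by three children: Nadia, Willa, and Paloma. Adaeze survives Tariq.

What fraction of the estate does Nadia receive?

The entire 630,000 passes to the descendants.
That amount (630,000) is divided at the children's generation into 3 shares of 210,000. Adaeze takes 210,000. The 2 shares of the deceased (Joris and Kenji) are combined into a pool of 420,000.
That pool (420,000) is divided at the grandchildren's generation equally among Imani, Nadia, Willa, and Paloma: 105,000 each.

Nadia receives 1/6 of the estate.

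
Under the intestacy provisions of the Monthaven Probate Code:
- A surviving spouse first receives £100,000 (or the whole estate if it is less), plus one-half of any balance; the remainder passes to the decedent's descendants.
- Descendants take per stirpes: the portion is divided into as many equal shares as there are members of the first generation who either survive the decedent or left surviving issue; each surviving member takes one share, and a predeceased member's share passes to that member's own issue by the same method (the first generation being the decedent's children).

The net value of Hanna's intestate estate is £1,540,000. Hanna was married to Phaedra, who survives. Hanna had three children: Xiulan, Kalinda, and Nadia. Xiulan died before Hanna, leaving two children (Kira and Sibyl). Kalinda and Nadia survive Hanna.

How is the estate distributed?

Phaedra first takes £100,000, leaving a balance of £1,440,000. Phaedra then takes one-half of the balance (£720,000), for a total of £820,000. The remaining £720,000 passes to the descendants.
The descendants' portion (£720,000) is divided into 3 shares of £240,000: Kalinda and Nadia each take £240,000; Xiulan's £240,000 share passes to Xiulan's issue.
Xiulan's share (£240,000) is divided into 2 shares of £120,000: Kira and Sibyl each take £120,000.

Phaedra: £820,000; Kira: £120,000; Sibyl: £120,000; Kalinda: £240,000; Nadia: £240,000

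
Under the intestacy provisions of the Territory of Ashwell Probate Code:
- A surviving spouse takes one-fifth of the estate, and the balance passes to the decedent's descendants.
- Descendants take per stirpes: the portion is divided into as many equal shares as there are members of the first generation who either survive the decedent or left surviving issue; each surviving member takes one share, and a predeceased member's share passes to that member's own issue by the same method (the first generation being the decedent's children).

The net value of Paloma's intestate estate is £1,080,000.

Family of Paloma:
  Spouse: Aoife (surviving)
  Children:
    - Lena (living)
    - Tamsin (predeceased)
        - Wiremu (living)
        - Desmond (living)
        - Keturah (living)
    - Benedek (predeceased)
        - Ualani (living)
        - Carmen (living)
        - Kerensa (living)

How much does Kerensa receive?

Kerensa receives £96,000.

Aoife takes one-fifth of £1,080,000 = £216,000. The remaining £864,000 passes to the descendants.
The descendants' portion (£864,000) is divided into 3 shares of £288,000: Lena takes £288,000; Tamsin's £288,000 share passes to Tamsin's issue; Benedek's £288,000 share passes to Benedek's issue.
Tamsin's share (£288,000) is divided into 3 shares of £96,000: Wiremu, Desmond, and Keturah each take £96,000.
Benedek's share (£288,000) is divided into 3 shares of £96,000: Ualani, Carmen, and Kerensa each take £96,000.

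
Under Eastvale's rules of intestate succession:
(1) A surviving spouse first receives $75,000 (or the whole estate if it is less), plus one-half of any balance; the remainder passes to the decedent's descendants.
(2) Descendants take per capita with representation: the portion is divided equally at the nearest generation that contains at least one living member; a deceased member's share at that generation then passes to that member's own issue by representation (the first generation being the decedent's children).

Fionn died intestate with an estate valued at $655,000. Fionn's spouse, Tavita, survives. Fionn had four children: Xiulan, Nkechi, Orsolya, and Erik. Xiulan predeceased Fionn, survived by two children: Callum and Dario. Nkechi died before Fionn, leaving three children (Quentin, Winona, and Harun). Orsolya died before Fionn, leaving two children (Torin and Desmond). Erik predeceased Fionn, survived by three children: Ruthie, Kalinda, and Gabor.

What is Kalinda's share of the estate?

Kalinda receives $29,000.

Tavita first takes $75,000, leaving a balance of $580,000. Tavita then takes one-half of the balance ($290,000), for a total of $365,000. The remaining $290,000 passes to the descendants.
No child survives, so the initial division is made at the grandchildren's generation.
The descendants' portion ($290,000) is divided into 10 shares of $29,000: Callum, Dario, Quentin, Winona, Harun, Torin, Desmond, Ruthie, Kalinda, and Gabor each take $29,000.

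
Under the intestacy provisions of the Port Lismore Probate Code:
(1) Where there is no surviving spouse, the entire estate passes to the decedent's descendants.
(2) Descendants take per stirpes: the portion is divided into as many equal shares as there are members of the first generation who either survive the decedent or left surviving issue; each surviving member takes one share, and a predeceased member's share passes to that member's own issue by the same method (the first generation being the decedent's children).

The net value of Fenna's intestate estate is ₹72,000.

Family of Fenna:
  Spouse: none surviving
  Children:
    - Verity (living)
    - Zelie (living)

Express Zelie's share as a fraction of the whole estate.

The entire ₹72,000 passes to the descendants.
That amount (₹72,000) is divided into 2 shares of ₹36,000: Verity and Zelie each take ₹36,000.

Zelie receives 1/2 of the estate.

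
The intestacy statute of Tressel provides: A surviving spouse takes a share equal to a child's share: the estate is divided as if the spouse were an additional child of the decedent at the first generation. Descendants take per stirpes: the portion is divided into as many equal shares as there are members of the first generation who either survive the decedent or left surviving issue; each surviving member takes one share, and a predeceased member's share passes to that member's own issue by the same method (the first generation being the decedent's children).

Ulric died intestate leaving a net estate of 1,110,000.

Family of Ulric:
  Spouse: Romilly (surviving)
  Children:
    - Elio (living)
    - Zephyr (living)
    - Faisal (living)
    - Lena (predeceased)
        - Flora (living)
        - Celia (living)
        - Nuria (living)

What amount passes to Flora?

The spouse counts as an additional share at the children's level, so there are 5 primary shares of 222,000. Romilly takes one such share (222,000).
The children's combined portion (888,000) is divided into 4 shares of 222,000: Elio, Zephyr, and Faisal each take 222,000; Lena's 222,000 share passes to Lena's issue.
Lena's share (222,000) is divided into 3 shares of 74,000: Flora, Celia, and Nuria each take 74,000.

Flora receives 74,000.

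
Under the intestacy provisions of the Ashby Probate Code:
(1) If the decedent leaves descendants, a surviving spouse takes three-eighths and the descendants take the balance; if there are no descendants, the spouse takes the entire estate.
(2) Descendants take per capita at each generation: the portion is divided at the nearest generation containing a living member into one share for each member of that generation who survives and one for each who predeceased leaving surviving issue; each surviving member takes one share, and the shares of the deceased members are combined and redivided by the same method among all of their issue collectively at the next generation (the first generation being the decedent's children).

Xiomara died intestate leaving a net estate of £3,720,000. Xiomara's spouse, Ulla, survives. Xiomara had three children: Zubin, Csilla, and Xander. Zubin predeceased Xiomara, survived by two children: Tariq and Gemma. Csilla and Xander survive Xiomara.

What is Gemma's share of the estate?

Ulla takes three-eighths of £3,720,000 = £1,395,000. The remaining £2,325,000 passes to the descendants.
The descendants' portion (£2,325,000) is divided at the children's generation into 3 shares of £775,000. Csilla and Xander each take £775,000. The remaining share for the deceased Zubin (£775,000) is carried to the next generation.
That pool (£775,000) is divided at the grandchildren's generation equally among Tariq and Gemma: £387,500 each.

Gemma receives £387,500.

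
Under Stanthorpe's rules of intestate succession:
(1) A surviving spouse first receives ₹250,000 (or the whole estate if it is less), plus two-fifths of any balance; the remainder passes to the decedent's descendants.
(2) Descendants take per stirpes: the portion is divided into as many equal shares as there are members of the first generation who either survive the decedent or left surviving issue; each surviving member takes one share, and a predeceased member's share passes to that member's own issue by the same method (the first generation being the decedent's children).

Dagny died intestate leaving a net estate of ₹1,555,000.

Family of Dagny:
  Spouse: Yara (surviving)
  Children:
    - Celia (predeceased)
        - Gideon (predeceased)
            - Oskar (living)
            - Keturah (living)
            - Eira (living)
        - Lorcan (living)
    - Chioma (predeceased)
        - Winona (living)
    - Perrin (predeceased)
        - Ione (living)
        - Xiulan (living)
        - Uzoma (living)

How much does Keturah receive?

Keturah receives ₹43,500.

Yara first takes ₹250,000, leaving a balance of ₹1,305,000. Yara then takes two-fifths of the balance (₹522,000), for a total of ₹772,000. The remaining ₹783,000 passes to the descendants.
The descendants' portion (₹783,000) is divided into 3 shares of ₹261,000: Celia's ₹261,000 share passes to Celia's issue; Chioma's ₹261,000 share passes to Chioma's issue; Perrin's ₹261,000 share passes to Perrin's issue.
Celia's share (₹261,000) is divided into 2 shares of ₹130,500: Lorcan takes ₹130,500; Gideon's ₹130,500 share passes to Gideon's issue.
Gideon's share (₹130,500) is divided into 3 shares of ₹43,500: Oskar, Keturah, and Eira each take ₹43,500.
Chioma's share (₹261,000) passes entirely to Winona.
Perrin's share (₹261,000) is divided into 3 shares of ₹87,000: Ione, Xiulan, and Uzoma each take ₹87,000.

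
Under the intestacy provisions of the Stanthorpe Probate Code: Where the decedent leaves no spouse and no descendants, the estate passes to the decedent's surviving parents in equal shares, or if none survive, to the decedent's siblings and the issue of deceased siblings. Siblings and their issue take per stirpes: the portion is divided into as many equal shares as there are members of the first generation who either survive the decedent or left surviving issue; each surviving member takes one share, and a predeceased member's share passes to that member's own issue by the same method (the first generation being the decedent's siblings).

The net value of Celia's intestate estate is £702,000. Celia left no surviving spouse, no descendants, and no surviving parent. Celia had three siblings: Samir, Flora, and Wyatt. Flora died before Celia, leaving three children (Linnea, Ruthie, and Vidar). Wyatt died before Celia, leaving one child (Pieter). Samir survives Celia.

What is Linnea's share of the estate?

The entire £702,000 passes to the siblings and their issue.
That amount (£702,000) is divided into 3 shares of £234,000: Samir takes £234,000; Flora's £234,000 share passes to Flora's issue; Wyatt's £234,000 share passes to Wyatt's issue.
Flora's share (£234,000) is divided into 3 shares of £78,000: Linnea, Ruthie, and Vidar each take £78,000.
Wyatt's share (£234,000) passes entirely to Pieter.

Linnea receives £78,000.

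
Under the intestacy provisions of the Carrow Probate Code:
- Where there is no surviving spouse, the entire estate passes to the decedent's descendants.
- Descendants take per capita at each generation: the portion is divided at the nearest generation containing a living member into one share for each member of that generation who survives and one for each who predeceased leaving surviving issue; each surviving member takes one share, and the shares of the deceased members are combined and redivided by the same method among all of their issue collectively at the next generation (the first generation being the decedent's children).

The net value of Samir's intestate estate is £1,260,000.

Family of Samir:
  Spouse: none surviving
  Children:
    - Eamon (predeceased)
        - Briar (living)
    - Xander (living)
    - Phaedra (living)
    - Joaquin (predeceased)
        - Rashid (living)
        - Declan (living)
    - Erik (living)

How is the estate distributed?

The entire £1,260,000 passes to the descendants.
That amount (£1,260,000) is divided at the children's generation into 5 shares of £252,000. Xander, Phaedra, and Erik each take £252,000. The 2 shares of the deceased (Eamon and Joaquin) are combined into a pool of £504,000.
That pool (£504,000) is divided at the grandchildren's generation equally among Briar, Rashid, and Declan: £168,000 each.

Briar: £168,000; Xander: £252,000; Phaedra: £252,000; Rashid: £168,000; Declan: £168,000; Erik: £252,000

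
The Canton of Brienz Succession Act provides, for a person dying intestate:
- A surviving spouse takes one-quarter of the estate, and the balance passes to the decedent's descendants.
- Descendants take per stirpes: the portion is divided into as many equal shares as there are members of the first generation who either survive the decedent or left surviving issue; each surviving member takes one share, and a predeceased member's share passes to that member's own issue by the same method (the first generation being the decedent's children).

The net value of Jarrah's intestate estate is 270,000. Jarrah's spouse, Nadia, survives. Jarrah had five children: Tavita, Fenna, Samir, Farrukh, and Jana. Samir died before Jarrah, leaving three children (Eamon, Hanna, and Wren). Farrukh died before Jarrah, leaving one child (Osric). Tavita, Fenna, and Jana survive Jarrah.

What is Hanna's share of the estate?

Nadia takes one-quarter of 270,000 = 67,500. The remaining 202,500 passes to the descendants.
The descendants' portion (202,500) is divided into 5 shares of 40,500: Tavita, Fenna, and Jana each take 40,500; Samir's 40,500 share passes to Samir's issue; Farrukh's 40,500 share passes to Farrukh's issue.
Samir's share (40,500) is divided into 3 shares of 13,500: Eamon, Hanna, and Wren each take 13,500.
Farrukh's share (40,500) passes entirely to Osric.

Hanna receives 13,500.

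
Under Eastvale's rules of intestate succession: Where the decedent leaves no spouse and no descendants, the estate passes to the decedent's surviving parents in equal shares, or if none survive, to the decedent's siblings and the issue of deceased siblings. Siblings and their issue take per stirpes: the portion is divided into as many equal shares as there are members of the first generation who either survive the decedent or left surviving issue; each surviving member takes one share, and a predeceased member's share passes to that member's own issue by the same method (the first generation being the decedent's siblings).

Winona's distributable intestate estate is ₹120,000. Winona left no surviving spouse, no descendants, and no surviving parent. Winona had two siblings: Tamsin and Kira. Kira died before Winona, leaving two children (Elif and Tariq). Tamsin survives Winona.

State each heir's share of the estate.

The entire ₹120,000 passes to the siblings and their issue.
That amount (₹120,000) is divided into 2 shares of ₹60,000: Tamsin takes ₹60,000; Kira's ₹60,000 share passes to Kira's issue.
Kira's share (₹60,000) is divided into 2 shares of ₹30,000: Elif and Tariq each take ₹30,000.

Tamsin: ₹60,000; Elif: ₹30,000; Tariq: ₹30,000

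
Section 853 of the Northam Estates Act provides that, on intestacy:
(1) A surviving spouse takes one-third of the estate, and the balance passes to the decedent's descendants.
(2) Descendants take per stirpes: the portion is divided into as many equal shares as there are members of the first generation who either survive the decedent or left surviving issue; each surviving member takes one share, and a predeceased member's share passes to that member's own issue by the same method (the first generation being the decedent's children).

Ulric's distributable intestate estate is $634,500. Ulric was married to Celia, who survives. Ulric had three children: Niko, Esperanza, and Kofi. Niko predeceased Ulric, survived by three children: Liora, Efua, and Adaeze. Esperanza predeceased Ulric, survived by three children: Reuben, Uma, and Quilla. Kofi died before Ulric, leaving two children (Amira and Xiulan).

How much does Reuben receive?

Celia takes one-third of $634,500 = $211,500. The remaining $423,000 passes to the descendants.
The descendants' portion ($423,000) is divided into 3 shares of $141,000: Niko's $141,000 share passes to Niko's issue; Esperanza's $141,000 share passes to Esperanza's issue; Kofi's $141,000 share passes to Kofi's issue.
Niko's share ($141,000) is divided into 3 shares of $47,000: Liora, Efua, and Adaeze each take $47,000.
Esperanza's share ($141,000) is divided into 3 shares of $47,000: Reuben, Uma, and Quilla each take $47,000.
Kofi's share ($141,000) is divided into 2 shares of $70,500: Amira and Xiulan each take $70,500.

Reuben receives $47,000.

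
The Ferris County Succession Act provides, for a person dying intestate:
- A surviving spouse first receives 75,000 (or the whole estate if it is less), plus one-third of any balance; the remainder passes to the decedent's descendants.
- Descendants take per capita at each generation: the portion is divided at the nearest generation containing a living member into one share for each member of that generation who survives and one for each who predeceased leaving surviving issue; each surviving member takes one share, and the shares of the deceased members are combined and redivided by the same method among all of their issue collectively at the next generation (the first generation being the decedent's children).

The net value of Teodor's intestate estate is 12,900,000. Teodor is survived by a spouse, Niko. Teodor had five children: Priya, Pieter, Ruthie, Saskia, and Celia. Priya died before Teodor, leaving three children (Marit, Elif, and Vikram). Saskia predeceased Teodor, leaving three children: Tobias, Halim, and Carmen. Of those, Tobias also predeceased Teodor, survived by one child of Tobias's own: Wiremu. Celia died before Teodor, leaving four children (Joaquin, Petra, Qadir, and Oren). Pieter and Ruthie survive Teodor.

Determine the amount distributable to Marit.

Niko first takes 75,000, leaving a balance of 12,825,000. Niko then takes one-third of the balance (4,275,000), for a total of 4,350,000. The remaining 8,550,000 passes to the descendants.
The descendants' portion (8,550,000) is divided at the children's generation into 5 shares of 1,710,000. Pieter and Ruthie each take 1,710,000. The 3 shares of the deceased (Priya, Saskia, and Celia) are combined into a pool of 5,130,000.
That pool (5,130,000) is divided at the grandchildren's generation into 10 shares of 513,000. Marit, Elif, Vikram, Halim, Carmen, Joaquin, Petra, Qadir, and Oren each take 513,000. The remaining share for the deceased Tobias (513,000) is carried to the next generation.
That pool (513,000) passes entirely to Wiremu, the sole taker at the great-grandchildren's generation.

Marit receives 513,000.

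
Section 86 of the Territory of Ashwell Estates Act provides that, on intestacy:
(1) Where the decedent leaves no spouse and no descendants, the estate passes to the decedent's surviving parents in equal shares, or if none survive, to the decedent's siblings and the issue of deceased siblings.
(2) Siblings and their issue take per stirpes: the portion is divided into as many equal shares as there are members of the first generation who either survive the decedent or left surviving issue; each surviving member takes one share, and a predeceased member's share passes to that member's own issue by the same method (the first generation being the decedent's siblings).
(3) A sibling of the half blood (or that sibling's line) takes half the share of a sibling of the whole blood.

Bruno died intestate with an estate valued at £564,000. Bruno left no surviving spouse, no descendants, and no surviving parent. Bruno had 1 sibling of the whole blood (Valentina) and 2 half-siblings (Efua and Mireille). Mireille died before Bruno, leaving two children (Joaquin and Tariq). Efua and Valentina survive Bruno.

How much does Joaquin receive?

Joaquin receives £70,500.

The entire £564,000 passes to the siblings and their issue.
Counting each half-blood sibling's line as half a unit, there are 2 units in £564,000, so one unit is £282,000. Whole-blood lines (Valentina) take £282,000 each; half-blood lines (Efua and Mireille) take £141,000 each.
Mireille's share (£141,000) is divided into 2 shares of £70,500: Joaquin and Tariq each take £70,500.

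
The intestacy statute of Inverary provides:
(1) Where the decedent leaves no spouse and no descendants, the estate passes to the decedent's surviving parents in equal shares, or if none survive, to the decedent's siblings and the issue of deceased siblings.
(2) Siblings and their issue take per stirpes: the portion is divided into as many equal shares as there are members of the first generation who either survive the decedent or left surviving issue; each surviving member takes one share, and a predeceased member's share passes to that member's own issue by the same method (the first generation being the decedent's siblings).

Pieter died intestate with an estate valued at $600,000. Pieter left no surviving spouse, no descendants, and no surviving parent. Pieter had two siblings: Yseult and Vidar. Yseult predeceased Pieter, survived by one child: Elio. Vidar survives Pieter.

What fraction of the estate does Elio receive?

The entire $600,000 passes to the siblings and their issue.
That amount ($600,000) is divided into 2 shares of $300,000: Vidar takes $300,000; Yseult's $300,000 share passes to Yseult's issue.
Yseult's share ($300,000) passes entirely to Elio.

Elio receives 1/2 of the estate.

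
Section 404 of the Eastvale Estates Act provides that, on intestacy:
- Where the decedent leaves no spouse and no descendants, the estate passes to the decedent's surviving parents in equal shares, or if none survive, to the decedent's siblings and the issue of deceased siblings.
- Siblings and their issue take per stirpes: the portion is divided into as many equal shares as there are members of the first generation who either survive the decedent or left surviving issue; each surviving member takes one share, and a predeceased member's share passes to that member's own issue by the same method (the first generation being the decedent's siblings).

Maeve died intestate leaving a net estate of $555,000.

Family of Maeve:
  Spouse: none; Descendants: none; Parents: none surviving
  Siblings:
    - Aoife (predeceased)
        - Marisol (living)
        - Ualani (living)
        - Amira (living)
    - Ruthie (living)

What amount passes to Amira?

Amira receives $92,500.

The entire $555,000 passes to the siblings and their issue.
That amount ($555,000) is divided into 2 shares of $277,500: Ruthie takes $277,500; Aoife's $277,500 share passes to Aoife's issue.
Aoife's share ($277,500) is divided into 3 shares of $92,500: Marisol, Ualani, and Amira each take $92,500.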